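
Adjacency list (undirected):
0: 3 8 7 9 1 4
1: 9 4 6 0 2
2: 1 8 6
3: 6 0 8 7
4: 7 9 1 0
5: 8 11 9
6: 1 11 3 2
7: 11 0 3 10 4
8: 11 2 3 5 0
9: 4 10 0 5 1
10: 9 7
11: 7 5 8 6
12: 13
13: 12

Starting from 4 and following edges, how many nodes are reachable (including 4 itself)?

BFS from 4 visits: 4, 0, 1, 7, 9, 3, 8, 2, 6, 10, 11, 5
Reachable nodes: 12 of 14 total.

12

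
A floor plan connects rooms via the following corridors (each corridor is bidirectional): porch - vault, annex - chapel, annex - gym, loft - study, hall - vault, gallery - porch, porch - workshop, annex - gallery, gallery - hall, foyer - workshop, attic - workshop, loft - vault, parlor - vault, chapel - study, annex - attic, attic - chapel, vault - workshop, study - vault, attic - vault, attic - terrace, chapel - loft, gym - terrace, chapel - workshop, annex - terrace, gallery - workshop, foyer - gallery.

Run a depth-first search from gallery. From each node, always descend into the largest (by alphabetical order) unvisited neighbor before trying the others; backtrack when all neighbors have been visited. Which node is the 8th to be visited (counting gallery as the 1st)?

Visit gallery
gallery → workshop
workshop → vault
vault → study
study → loft
loft → chapel
chapel → attic
attic → terrace
terrace → gym
gym → annex
vault → porch
vault → parlor
vault → hall
workshop → foyer

Visit order: gallery, workshop, vault, study, loft, chapel, attic, terrace, gym, annex, porch, parlor, hall, foyer

terrace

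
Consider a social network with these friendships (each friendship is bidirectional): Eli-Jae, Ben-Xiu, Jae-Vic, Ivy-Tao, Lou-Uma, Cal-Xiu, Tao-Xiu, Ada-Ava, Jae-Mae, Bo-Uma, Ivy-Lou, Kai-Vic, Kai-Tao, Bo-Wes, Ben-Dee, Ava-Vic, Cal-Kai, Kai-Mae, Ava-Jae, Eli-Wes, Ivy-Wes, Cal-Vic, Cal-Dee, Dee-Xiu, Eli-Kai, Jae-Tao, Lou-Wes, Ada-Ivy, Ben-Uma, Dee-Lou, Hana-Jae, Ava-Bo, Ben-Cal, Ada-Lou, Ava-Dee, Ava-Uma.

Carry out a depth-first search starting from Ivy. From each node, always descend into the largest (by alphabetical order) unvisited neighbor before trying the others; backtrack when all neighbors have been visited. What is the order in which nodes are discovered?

Visit Ivy
Ivy → Wes
Wes → Lou
Lou → Uma
Uma → Bo
Bo → Ava
Ava → Vic
Vic → Kai
Kai → Tao
Tao → Xiu
Xiu → Dee
Dee → Cal
Cal → Ben
Tao → Jae
Jae → Mae
Jae → Hana
Jae → Eli
Ava → Ada

Ivy, Wes, Lou, Uma, Bo, Ava, Vic, Kai, Tao, Xiu, Dee, Cal, Ben, Jae, Mae, Hana, Eli, Ada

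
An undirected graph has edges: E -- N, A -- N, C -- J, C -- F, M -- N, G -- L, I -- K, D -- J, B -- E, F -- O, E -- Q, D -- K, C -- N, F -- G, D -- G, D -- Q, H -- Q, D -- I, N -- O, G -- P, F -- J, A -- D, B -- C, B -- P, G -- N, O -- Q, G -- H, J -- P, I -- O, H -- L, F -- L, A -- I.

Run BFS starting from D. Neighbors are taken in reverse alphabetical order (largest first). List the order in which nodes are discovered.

D, Q, K, J, I, G, A, O, H, E, P, F, C, N, L, B, M

Visit D; enqueue Q, K, J, I, G, A → queue [Q, K, J, I, G, A]
Visit Q; enqueue O, H, E → queue [K, J, I, G, A, O, H, E]
Visit K → queue [J, I, G, A, O, H, E]
Visit J; enqueue P, F, C → queue [I, G, A, O, H, E, P, F, C]
Visit I → queue [G, A, O, H, E, P, F, C]
Visit G; enqueue N, L → queue [A, O, H, E, P, F, C, N, L]
Visit A → queue [O, H, E, P, F, C, N, L]
Visit O → queue [H, E, P, F, C, N, L]
Visit H → queue [E, P, F, C, N, L]
Visit E; enqueue B → queue [P, F, C, N, L, B]
Visit P → queue [F, C, N, L, B]
Visit F → queue [C, N, L, B]
Visit C → queue [N, L, B]
Visit N; enqueue M → queue [L, B, M]
Visit L → queue [B, M]
Visit B → queue [M]
Visit M → queue []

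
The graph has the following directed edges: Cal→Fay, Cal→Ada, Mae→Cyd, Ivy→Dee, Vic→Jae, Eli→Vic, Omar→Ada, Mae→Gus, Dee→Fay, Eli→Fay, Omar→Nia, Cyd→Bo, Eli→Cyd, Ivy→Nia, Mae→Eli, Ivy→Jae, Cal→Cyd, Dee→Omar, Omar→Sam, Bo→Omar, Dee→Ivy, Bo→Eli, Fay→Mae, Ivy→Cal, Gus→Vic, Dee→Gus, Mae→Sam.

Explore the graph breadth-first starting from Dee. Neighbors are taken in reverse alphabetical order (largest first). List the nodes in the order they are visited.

Visit Dee; enqueue Omar, Ivy, Gus, Fay → queue [Omar, Ivy, Gus, Fay]
Visit Omar; enqueue Sam, Nia, Ada → queue [Ivy, Gus, Fay, Sam, Nia, Ada]
Visit Ivy; enqueue Jae, Cal → queue [Gus, Fay, Sam, Nia, Ada, Jae, Cal]
Visit Gus; enqueue Vic → queue [Fay, Sam, Nia, Ada, Jae, Cal, Vic]
Visit Fay; enqueue Mae → queue [Sam, Nia, Ada, Jae, Cal, Vic, Mae]
Visit Sam → queue [Nia, Ada, Jae, Cal, Vic, Mae]
Visit Nia → queue [Ada, Jae, Cal, Vic, Mae]
Visit Ada → queue [Jae, Cal, Vic, Mae]
Visit Jae → queue [Cal, Vic, Mae]
Visit Cal; enqueue Cyd → queue [Vic, Mae, Cyd]
Visit Vic → queue [Mae, Cyd]
Visit Mae; enqueue Eli → queue [Cyd, Eli]
Visit Cyd; enqueue Bo → queue [Eli, Bo]
Visit Eli → queue [Bo]
Visit Bo → queue []

Dee Omar Ivy Gus Fay Sam Nia Ada Jae Cal Vic Mae Cyd Eli Bo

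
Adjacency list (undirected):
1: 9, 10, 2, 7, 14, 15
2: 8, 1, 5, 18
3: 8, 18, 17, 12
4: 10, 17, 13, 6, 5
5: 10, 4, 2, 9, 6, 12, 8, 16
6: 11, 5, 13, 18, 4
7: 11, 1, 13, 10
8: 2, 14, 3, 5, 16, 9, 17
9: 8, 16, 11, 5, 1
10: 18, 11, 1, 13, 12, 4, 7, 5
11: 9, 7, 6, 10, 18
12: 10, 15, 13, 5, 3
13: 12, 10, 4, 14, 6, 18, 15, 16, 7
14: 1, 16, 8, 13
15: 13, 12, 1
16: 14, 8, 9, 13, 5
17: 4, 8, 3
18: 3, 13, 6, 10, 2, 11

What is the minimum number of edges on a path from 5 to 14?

Level 0: 5
Level 1: 2, 4, 6, 8, 9, 10, 12, 16
Level 2: 1, 3, 7, 11, 13, 14, 15, 17, 18
14 first appears at level 2.

2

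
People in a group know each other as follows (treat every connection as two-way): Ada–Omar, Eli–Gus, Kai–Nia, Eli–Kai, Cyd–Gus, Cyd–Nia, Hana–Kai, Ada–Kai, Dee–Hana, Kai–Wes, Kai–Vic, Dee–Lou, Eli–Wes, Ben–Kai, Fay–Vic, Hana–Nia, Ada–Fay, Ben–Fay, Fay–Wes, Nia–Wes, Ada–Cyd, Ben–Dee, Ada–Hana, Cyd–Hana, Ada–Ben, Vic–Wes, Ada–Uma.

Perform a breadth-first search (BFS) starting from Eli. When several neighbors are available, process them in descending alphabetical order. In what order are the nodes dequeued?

Eli, Wes, Kai, Gus, Vic, Nia, Fay, Hana, Ben, Ada, Cyd, Dee, Uma, Omar, Lou

Visit Eli; enqueue Wes, Kai, Gus → queue [Wes, Kai, Gus]
Visit Wes; enqueue Vic, Nia, Fay → queue [Kai, Gus, Vic, Nia, Fay]
Visit Kai; enqueue Hana, Ben, Ada → queue [Gus, Vic, Nia, Fay, Hana, Ben, Ada]
Visit Gus; enqueue Cyd → queue [Vic, Nia, Fay, Hana, Ben, Ada, Cyd]
Visit Vic → queue [Nia, Fay, Hana, Ben, Ada, Cyd]
Visit Nia → queue [Fay, Hana, Ben, Ada, Cyd]
Visit Fay → queue [Hana, Ben, Ada, Cyd]
Visit Hana; enqueue Dee → queue [Ben, Ada, Cyd, Dee]
Visit Ben → queue [Ada, Cyd, Dee]
Visit Ada; enqueue Uma, Omar → queue [Cyd, Dee, Uma, Omar]
Visit Cyd → queue [Dee, Uma, Omar]
Visit Dee; enqueue Lou → queue [Uma, Omar, Lou]
Visit Uma → queue [Omar, Lou]
Visit Omar → queue [Lou]
Visit Lou → queue []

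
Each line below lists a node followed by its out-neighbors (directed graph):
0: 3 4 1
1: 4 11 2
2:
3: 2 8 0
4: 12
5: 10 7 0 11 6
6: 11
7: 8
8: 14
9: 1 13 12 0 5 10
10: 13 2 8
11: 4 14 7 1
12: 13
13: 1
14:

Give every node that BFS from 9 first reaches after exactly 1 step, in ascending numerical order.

Level 0: 9
Level 1: 0, 1, 5, 10, 12, 13
Level 2: 2, 3, 4, 6, 7, 8, 11
Level 3: 14

0, 1, 5, 10, 12, 13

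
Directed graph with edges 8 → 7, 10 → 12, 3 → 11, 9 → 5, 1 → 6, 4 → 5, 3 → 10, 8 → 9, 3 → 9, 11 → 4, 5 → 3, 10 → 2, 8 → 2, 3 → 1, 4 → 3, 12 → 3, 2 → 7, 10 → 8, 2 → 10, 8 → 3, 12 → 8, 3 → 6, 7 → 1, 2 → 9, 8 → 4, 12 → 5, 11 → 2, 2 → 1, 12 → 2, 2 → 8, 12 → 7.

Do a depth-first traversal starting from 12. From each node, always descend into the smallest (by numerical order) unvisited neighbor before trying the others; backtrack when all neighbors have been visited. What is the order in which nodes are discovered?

12, 2, 1, 6, 7, 8, 3, 9, 5, 10, 11, 4

Visit 12
12 → 2
2 → 1
1 → 6
2 → 7
2 → 8
8 → 3
3 → 9
9 → 5
3 → 10
3 → 11
11 → 4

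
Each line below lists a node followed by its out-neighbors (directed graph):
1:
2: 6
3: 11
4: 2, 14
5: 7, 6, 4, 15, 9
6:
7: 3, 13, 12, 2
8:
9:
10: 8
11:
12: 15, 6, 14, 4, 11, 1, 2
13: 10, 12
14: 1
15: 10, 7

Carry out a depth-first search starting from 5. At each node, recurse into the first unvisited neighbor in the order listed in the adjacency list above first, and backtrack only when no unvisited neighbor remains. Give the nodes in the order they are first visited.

Visit 5
5 → 7
7 → 3
3 → 11
7 → 13
13 → 10
10 → 8
13 → 12
12 → 15
12 → 6
12 → 14
14 → 1
12 → 4
4 → 2
5 → 9

5 -> 7 -> 3 -> 11 -> 13 -> 10 -> 8 -> 12 -> 15 -> 6 -> 14 -> 1 -> 4 -> 2 -> 9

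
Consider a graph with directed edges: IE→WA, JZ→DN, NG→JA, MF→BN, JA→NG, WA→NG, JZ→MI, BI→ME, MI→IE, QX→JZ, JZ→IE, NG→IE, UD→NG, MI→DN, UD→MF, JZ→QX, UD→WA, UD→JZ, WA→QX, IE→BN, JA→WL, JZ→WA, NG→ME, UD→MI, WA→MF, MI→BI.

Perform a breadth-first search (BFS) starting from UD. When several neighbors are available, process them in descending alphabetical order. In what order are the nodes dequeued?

Visit UD; enqueue WA, NG, MI, MF, JZ → queue [WA, NG, MI, MF, JZ]
Visit WA; enqueue QX → queue [NG, MI, MF, JZ, QX]
Visit NG; enqueue ME, JA, IE → queue [MI, MF, JZ, QX, ME, JA, IE]
Visit MI; enqueue DN, BI → queue [MF, JZ, QX, ME, JA, IE, DN, BI]
Visit MF; enqueue BN → queue [JZ, QX, ME, JA, IE, DN, BI, BN]
Visit JZ → queue [QX, ME, JA, IE, DN, BI, BN]
Visit QX → queue [ME, JA, IE, DN, BI, BN]
Visit ME → queue [JA, IE, DN, BI, BN]
Visit JA; enqueue WL → queue [IE, DN, BI, BN, WL]
Visit IE → queue [DN, BI, BN, WL]
Visit DN → queue [BI, BN, WL]
Visit BI → queue [BN, WL]
Visit BN → queue [WL]
Visit WL → queue []

UD -> WA -> NG -> MI -> MF -> JZ -> QX -> ME -> JA -> IE -> DN -> BI -> BN -> WL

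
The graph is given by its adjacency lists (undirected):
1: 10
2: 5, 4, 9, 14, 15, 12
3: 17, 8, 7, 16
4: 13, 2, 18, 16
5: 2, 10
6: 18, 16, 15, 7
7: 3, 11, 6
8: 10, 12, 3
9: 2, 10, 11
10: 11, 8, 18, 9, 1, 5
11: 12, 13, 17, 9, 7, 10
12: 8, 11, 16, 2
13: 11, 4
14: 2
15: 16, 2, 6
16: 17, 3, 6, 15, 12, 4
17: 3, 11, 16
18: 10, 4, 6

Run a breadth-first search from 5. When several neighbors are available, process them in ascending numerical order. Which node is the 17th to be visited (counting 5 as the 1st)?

7

Visit 5; enqueue 2, 10 → queue [2, 10]
Visit 2; enqueue 4, 9, 12, 14, 15 → queue [10, 4, 9, 12, 14, 15]
Visit 10; enqueue 1, 8, 11, 18 → queue [4, 9, 12, 14, 15, 1, 8, 11, 18]
Visit 4; enqueue 13, 16 → queue [9, 12, 14, 15, 1, 8, 11, 18, 13, 16]
Visit 9 → queue [12, 14, 15, 1, 8, 11, 18, 13, 16]
Visit 12 → queue [14, 15, 1, 8, 11, 18, 13, 16]
Visit 14 → queue [15, 1, 8, 11, 18, 13, 16]
Visit 15; enqueue 6 → queue [1, 8, 11, 18, 13, 16, 6]
Visit 1 → queue [8, 11, 18, 13, 16, 6]
Visit 8; enqueue 3 → queue [11, 18, 13, 16, 6, 3]
Visit 11; enqueue 7, 17 → queue [18, 13, 16, 6, 3, 7, 17]
Visit 18 → queue [13, 16, 6, 3, 7, 17]
Visit 13 → queue [16, 6, 3, 7, 17]
Visit 16 → queue [6, 3, 7, 17]
Visit 6 → queue [3, 7, 17]
Visit 3 → queue [7, 17]
Visit 7 → queue [17]
Visit 17 → queue []

Visit order: 5, 2, 10, 4, 9, 12, 14, 15, 1, 8, 11, 18, 13, 16, 6, 3, 7, 17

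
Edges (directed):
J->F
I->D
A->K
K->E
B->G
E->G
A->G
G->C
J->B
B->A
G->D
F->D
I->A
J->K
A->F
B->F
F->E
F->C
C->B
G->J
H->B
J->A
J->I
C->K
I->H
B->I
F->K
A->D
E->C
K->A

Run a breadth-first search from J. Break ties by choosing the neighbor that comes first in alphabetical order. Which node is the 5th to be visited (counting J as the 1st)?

Visit J; enqueue A, B, F, I, K → queue [A, B, F, I, K]
Visit A; enqueue D, G → queue [B, F, I, K, D, G]
Visit B → queue [F, I, K, D, G]
Visit F; enqueue C, E → queue [I, K, D, G, C, E]
Visit I; enqueue H → queue [K, D, G, C, E, H]
Visit K → queue [D, G, C, E, H]
Visit D → queue [G, C, E, H]
Visit G → queue [C, E, H]
Visit C → queue [E, H]
Visit E → queue [H]
Visit H → queue []

Visit order: J, A, B, F, I, K, D, G, C, E, H

I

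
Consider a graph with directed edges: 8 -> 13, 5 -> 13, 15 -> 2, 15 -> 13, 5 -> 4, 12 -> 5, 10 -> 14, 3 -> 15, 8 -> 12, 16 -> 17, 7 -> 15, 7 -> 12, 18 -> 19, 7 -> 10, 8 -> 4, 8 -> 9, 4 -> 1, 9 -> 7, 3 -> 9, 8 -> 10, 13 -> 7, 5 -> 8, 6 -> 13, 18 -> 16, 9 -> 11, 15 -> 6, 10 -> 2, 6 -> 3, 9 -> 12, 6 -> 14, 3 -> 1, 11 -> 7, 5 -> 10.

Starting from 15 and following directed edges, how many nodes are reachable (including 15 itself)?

15

BFS from 15 visits: 15, 13, 6, 2, 7, 14, 3, 12, 10, 9, 1, 5, 11, 8, 4
Reachable nodes: 15 of 19 total.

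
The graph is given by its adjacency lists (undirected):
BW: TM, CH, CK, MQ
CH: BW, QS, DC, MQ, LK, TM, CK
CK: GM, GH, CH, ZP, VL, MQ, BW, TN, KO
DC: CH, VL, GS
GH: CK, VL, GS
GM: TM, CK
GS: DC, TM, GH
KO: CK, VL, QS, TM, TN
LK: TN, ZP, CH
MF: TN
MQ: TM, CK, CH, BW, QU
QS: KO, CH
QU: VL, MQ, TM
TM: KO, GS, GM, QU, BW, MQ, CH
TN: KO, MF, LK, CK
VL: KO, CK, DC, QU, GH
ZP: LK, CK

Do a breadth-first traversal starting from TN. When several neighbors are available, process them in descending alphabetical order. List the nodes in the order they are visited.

TN MF LK KO CK ZP CH VL TM QS MQ GM GH BW DC QU GS

Visit TN; enqueue MF, LK, KO, CK → queue [MF, LK, KO, CK]
Visit MF → queue [LK, KO, CK]
Visit LK; enqueue ZP, CH → queue [KO, CK, ZP, CH]
Visit KO; enqueue VL, TM, QS → queue [CK, ZP, CH, VL, TM, QS]
Visit CK; enqueue MQ, GM, GH, BW → queue [ZP, CH, VL, TM, QS, MQ, GM, GH, BW]
Visit ZP → queue [CH, VL, TM, QS, MQ, GM, GH, BW]
Visit CH; enqueue DC → queue [VL, TM, QS, MQ, GM, GH, BW, DC]
Visit VL; enqueue QU → queue [TM, QS, MQ, GM, GH, BW, DC, QU]
Visit TM; enqueue GS → queue [QS, MQ, GM, GH, BW, DC, QU, GS]
Visit QS → queue [MQ, GM, GH, BW, DC, QU, GS]
Visit MQ → queue [GM, GH, BW, DC, QU, GS]
Visit GM → queue [GH, BW, DC, QU, GS]
Visit GH → queue [BW, DC, QU, GS]
Visit BW → queue [DC, QU, GS]
Visit DC → queue [QU, GS]
Visit QU → queue [GS]
Visit GS → queue []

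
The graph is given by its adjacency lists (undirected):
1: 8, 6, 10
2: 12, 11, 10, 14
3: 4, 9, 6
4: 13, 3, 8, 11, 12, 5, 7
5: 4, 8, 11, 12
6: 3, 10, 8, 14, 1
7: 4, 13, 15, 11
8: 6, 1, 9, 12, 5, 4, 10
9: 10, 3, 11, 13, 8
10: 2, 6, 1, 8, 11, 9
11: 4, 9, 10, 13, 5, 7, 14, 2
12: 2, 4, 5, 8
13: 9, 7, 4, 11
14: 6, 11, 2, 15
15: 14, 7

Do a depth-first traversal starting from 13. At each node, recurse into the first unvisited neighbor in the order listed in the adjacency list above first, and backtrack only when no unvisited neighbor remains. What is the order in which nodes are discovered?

13 → 9 → 10 → 2 → 12 → 4 → 3 → 6 → 8 → 1 → 5 → 11 → 7 → 15 → 14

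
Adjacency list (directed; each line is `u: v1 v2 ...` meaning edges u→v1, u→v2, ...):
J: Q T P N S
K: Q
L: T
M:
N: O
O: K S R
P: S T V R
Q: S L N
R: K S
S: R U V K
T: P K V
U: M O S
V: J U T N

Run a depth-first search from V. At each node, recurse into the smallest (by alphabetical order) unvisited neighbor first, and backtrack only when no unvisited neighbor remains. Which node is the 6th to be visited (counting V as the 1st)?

Visit V
V → J
J → N
N → O
O → K
K → Q
Q → L
L → T
T → P
P → R
R → S
S → U
U → M

Visit order: V, J, N, O, K, Q, L, T, P, R, S, U, M

Q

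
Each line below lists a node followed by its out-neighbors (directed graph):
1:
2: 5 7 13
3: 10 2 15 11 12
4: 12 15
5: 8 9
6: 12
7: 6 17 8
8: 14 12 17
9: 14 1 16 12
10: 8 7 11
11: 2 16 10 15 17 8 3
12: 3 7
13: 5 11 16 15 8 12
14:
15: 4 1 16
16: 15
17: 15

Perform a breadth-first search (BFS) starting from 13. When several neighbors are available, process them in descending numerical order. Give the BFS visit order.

Visit 13; enqueue 16, 15, 12, 11, 8, 5 → queue [16, 15, 12, 11, 8, 5]
Visit 16 → queue [15, 12, 11, 8, 5]
Visit 15; enqueue 4, 1 → queue [12, 11, 8, 5, 4, 1]
Visit 12; enqueue 7, 3 → queue [11, 8, 5, 4, 1, 7, 3]
Visit 11; enqueue 17, 10, 2 → queue [8, 5, 4, 1, 7, 3, 17, 10, 2]
Visit 8; enqueue 14 → queue [5, 4, 1, 7, 3, 17, 10, 2, 14]
Visit 5; enqueue 9 → queue [4, 1, 7, 3, 17, 10, 2, 14, 9]
Visit 4 → queue [1, 7, 3, 17, 10, 2, 14, 9]
Visit 1 → queue [7, 3, 17, 10, 2, 14, 9]
Visit 7; enqueue 6 → queue [3, 17, 10, 2, 14, 9, 6]
Visit 3 → queue [17, 10, 2, 14, 9, 6]
Visit 17 → queue [10, 2, 14, 9, 6]
Visit 10 → queue [2, 14, 9, 6]
Visit 2 → queue [14, 9, 6]
Visit 14 → queue [9, 6]
Visit 9 → queue [6]
Visit 6 → queue []

13, 16, 15, 12, 11, 8, 5, 4, 1, 7, 3, 17, 10, 2, 14, 9, 6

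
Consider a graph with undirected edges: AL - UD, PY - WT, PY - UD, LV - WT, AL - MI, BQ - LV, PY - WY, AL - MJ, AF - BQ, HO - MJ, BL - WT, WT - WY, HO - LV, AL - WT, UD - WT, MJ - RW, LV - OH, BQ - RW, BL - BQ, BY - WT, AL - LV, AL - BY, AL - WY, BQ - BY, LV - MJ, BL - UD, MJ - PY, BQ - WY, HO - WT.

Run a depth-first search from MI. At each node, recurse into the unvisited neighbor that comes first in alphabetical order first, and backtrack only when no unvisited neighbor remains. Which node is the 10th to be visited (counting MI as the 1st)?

Visit MI
MI → AL
AL → BY
BY → BQ
BQ → AF
BQ → BL
BL → UD
UD → PY
PY → MJ
MJ → HO
HO → LV
LV → OH
LV → WT
WT → WY
MJ → RW

Visit order: MI, AL, BY, BQ, AF, BL, UD, PY, MJ, HO, LV, OH, WT, WY, RW

HO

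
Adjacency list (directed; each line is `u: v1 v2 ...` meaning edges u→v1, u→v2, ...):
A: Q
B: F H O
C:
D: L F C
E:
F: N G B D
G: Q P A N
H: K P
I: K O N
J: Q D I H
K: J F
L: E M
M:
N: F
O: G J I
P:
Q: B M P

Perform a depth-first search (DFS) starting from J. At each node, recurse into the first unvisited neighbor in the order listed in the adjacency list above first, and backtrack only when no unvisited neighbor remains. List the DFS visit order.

J, Q, B, F, N, G, P, A, D, L, E, M, C, H, K, O, I

Visit J
J → Q
Q → B
B → F
F → N
F → G
G → P
G → A
F → D
D → L
L → E
L → M
D → C
B → H
H → K
B → O
O → I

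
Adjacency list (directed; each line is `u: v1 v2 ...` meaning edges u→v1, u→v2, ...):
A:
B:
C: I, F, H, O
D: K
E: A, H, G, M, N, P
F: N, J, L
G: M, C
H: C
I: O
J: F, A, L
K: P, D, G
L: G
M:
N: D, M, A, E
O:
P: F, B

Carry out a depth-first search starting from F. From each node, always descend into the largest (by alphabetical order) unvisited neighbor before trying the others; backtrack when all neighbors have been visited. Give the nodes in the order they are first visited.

F → N → M → E → P → B → H → C → O → I → G → A → D → K → L → J

Visit F
F → N
N → M
N → E
E → P
P → B
E → H
H → C
C → O
C → I
E → G
E → A
N → D
D → K
F → L
F → J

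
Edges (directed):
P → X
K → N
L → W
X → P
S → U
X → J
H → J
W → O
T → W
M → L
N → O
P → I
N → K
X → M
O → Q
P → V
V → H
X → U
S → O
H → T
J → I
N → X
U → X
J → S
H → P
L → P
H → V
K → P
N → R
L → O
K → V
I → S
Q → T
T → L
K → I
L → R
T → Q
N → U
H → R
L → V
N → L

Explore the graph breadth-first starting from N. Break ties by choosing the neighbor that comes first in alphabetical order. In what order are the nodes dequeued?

N → K → L → O → R → U → X → I → P → V → W → Q → J → M → S → H → T

Visit N; enqueue K, L, O, R, U, X → queue [K, L, O, R, U, X]
Visit K; enqueue I, P, V → queue [L, O, R, U, X, I, P, V]
Visit L; enqueue W → queue [O, R, U, X, I, P, V, W]
Visit O; enqueue Q → queue [R, U, X, I, P, V, W, Q]
Visit R → queue [U, X, I, P, V, W, Q]
Visit U → queue [X, I, P, V, W, Q]
Visit X; enqueue J, M → queue [I, P, V, W, Q, J, M]
Visit I; enqueue S → queue [P, V, W, Q, J, M, S]
Visit P → queue [V, W, Q, J, M, S]
Visit V; enqueue H → queue [W, Q, J, M, S, H]
Visit W → queue [Q, J, M, S, H]
Visit Q; enqueue T → queue [J, M, S, H, T]
Visit J → queue [M, S, H, T]
Visit M → queue [S, H, T]
Visit S → queue [H, T]
Visit H → queue [T]
Visit T → queue []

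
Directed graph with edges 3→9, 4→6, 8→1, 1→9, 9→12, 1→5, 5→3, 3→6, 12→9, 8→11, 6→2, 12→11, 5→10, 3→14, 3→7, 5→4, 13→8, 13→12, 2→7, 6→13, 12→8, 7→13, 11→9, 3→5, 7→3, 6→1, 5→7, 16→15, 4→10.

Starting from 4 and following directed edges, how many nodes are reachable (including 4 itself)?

14

BFS from 4 visits: 4, 6, 10, 1, 2, 13, 5, 9, 7, 8, 12, 3, 11, 14
Reachable nodes: 14 of 16 total.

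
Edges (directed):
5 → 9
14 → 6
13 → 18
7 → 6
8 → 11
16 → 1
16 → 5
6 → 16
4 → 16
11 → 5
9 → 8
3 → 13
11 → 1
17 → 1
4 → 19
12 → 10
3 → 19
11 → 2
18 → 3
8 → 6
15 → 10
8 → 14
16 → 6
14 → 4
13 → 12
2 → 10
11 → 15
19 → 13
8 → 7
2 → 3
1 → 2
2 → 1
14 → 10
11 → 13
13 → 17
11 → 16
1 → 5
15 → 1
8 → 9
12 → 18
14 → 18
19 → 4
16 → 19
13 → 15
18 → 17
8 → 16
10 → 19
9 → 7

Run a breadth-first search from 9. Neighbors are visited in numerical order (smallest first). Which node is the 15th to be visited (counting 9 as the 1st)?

Visit 9; enqueue 7, 8 → queue [7, 8]
Visit 7; enqueue 6 → queue [8, 6]
Visit 8; enqueue 11, 14, 16 → queue [6, 11, 14, 16]
Visit 6 → queue [11, 14, 16]
Visit 11; enqueue 1, 2, 5, 13, 15 → queue [14, 16, 1, 2, 5, 13, 15]
Visit 14; enqueue 4, 10, 18 → queue [16, 1, 2, 5, 13, 15, 4, 10, 18]
Visit 16; enqueue 19 → queue [1, 2, 5, 13, 15, 4, 10, 18, 19]
Visit 1 → queue [2, 5, 13, 15, 4, 10, 18, 19]
Visit 2; enqueue 3 → queue [5, 13, 15, 4, 10, 18, 19, 3]
Visit 5 → queue [13, 15, 4, 10, 18, 19, 3]
Visit 13; enqueue 12, 17 → queue [15, 4, 10, 18, 19, 3, 12, 17]
Visit 15 → queue [4, 10, 18, 19, 3, 12, 17]
Visit 4 → queue [10, 18, 19, 3, 12, 17]
Visit 10 → queue [18, 19, 3, 12, 17]
Visit 18 → queue [19, 3, 12, 17]
Visit 19 → queue [3, 12, 17]
Visit 3 → queue [12, 17]
Visit 12 → queue [17]
Visit 17 → queue []

Visit order: 9, 7, 8, 6, 11, 14, 16, 1, 2, 5, 13, 15, 4, 10, 18, 19, 3, 12, 17

18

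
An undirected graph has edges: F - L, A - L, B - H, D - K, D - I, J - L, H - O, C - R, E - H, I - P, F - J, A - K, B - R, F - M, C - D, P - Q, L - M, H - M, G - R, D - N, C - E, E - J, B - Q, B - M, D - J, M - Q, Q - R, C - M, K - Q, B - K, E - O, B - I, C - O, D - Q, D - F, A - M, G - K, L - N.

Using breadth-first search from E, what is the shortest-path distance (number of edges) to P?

4

Level 0: E
Level 1: C, H, J, O
Level 2: B, D, F, L, M, R
Level 3: A, G, I, K, N, Q
Level 4: P
P first appears at level 4.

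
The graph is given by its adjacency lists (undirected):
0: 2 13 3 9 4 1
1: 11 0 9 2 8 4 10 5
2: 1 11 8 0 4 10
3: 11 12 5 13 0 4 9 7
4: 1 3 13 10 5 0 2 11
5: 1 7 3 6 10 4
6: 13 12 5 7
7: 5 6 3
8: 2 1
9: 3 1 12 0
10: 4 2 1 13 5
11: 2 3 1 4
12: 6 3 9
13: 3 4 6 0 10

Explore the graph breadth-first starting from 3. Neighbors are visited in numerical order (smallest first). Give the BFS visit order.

3 0 4 5 7 9 11 12 13 1 2 10 6 8

Visit 3; enqueue 0, 4, 5, 7, 9, 11, 12, 13 → queue [0, 4, 5, 7, 9, 11, 12, 13]
Visit 0; enqueue 1, 2 → queue [4, 5, 7, 9, 11, 12, 13, 1, 2]
Visit 4; enqueue 10 → queue [5, 7, 9, 11, 12, 13, 1, 2, 10]
Visit 5; enqueue 6 → queue [7, 9, 11, 12, 13, 1, 2, 10, 6]
Visit 7 → queue [9, 11, 12, 13, 1, 2, 10, 6]
Visit 9 → queue [11, 12, 13, 1, 2, 10, 6]
Visit 11 → queue [12, 13, 1, 2, 10, 6]
Visit 12 → queue [13, 1, 2, 10, 6]
Visit 13 → queue [1, 2, 10, 6]
Visit 1; enqueue 8 → queue [2, 10, 6, 8]
Visit 2 → queue [10, 6, 8]
Visit 10 → queue [6, 8]
Visit 6 → queue [8]
Visit 8 → queue []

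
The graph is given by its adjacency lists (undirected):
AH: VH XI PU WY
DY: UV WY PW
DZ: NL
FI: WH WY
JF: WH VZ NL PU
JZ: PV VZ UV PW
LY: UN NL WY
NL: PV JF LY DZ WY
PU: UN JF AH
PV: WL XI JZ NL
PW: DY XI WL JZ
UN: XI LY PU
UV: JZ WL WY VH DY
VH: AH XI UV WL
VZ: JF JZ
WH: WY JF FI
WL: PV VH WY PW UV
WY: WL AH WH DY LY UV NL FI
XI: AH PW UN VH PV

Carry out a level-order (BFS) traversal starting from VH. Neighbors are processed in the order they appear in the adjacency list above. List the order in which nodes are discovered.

VH, AH, XI, UV, WL, PU, WY, PW, UN, PV, JZ, DY, JF, WH, LY, NL, FI, VZ, DZ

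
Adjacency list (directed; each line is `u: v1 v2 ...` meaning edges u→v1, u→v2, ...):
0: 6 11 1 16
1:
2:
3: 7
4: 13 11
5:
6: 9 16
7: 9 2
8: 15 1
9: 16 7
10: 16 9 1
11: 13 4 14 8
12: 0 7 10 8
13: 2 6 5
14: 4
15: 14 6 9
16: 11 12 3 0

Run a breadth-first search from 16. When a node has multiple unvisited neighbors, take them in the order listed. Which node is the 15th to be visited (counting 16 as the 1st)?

5

Visit 16; enqueue 11, 12, 3, 0 → queue [11, 12, 3, 0]
Visit 11; enqueue 13, 4, 14, 8 → queue [12, 3, 0, 13, 4, 14, 8]
Visit 12; enqueue 7, 10 → queue [3, 0, 13, 4, 14, 8, 7, 10]
Visit 3 → queue [0, 13, 4, 14, 8, 7, 10]
Visit 0; enqueue 6, 1 → queue [13, 4, 14, 8, 7, 10, 6, 1]
Visit 13; enqueue 2, 5 → queue [4, 14, 8, 7, 10, 6, 1, 2, 5]
Visit 4 → queue [14, 8, 7, 10, 6, 1, 2, 5]
Visit 14 → queue [8, 7, 10, 6, 1, 2, 5]
Visit 8; enqueue 15 → queue [7, 10, 6, 1, 2, 5, 15]
Visit 7; enqueue 9 → queue [10, 6, 1, 2, 5, 15, 9]
Visit 10 → queue [6, 1, 2, 5, 15, 9]
Visit 6 → queue [1, 2, 5, 15, 9]
Visit 1 → queue [2, 5, 15, 9]
Visit 2 → queue [5, 15, 9]
Visit 5 → queue [15, 9]
Visit 15 → queue [9]
Visit 9 → queue []

Visit order: 16, 11, 12, 3, 0, 13, 4, 14, 8, 7, 10, 6, 1, 2, 5, 15, 9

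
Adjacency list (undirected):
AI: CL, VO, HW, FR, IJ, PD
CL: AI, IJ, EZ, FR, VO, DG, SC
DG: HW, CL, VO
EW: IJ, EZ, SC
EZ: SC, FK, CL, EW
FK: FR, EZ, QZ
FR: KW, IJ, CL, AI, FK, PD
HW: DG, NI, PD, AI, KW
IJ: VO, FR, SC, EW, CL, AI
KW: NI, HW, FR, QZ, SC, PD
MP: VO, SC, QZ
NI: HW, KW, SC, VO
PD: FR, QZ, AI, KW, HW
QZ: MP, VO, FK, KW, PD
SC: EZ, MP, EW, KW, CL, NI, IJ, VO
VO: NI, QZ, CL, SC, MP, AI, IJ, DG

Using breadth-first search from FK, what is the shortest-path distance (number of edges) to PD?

2

Level 0: FK
Level 1: EZ, FR, QZ
Level 2: AI, CL, EW, IJ, KW, MP, PD, SC, VO
Level 3: DG, HW, NI
PD first appears at level 2.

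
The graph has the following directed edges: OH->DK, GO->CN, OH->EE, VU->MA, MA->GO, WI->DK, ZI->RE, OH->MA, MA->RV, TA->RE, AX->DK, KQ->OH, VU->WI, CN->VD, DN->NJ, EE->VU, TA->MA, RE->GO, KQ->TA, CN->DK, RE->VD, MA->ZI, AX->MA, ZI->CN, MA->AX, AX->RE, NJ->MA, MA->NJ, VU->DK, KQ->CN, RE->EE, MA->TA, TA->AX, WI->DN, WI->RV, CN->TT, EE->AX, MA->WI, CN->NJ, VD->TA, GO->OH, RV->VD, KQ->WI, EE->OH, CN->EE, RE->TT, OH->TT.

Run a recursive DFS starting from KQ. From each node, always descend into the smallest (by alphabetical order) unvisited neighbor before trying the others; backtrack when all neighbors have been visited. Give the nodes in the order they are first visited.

Visit KQ
KQ → CN
CN → DK
CN → EE
EE → AX
AX → MA
MA → GO
GO → OH
OH → TT
MA → NJ
MA → RV
RV → VD
VD → TA
TA → RE
MA → WI
WI → DN
MA → ZI
EE → VU

KQ → CN → DK → EE → AX → MA → GO → OH → TT → NJ → RV → VD → TA → RE → WI → DN → ZI → VU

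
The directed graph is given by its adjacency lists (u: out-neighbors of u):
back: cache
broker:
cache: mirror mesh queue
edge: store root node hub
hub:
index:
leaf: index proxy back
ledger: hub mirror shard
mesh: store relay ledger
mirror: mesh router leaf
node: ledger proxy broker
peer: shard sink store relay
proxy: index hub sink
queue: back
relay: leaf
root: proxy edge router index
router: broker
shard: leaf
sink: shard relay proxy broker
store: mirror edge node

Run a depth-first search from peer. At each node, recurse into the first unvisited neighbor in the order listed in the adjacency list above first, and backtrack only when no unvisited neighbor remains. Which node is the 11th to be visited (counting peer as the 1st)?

cache

Visit peer
peer → shard
shard → leaf
leaf → index
leaf → proxy
proxy → hub
proxy → sink
sink → relay
sink → broker
leaf → back
back → cache
cache → mirror
mirror → mesh
mesh → store
store → edge
edge → root
root → router
edge → node
node → ledger
cache → queue

Visit order: peer, shard, leaf, index, proxy, hub, sink, relay, broker, back, cache, mirror, mesh, store, edge, root, router, node, ledger, queue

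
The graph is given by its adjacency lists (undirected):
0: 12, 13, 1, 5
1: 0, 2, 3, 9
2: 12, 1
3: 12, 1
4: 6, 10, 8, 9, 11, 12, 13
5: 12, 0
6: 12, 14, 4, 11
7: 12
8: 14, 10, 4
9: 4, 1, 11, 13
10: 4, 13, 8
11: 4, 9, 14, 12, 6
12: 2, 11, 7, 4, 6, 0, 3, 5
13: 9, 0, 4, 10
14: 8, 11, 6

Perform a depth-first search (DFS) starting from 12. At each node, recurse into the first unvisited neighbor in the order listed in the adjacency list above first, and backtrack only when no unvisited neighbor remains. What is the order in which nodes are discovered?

12 2 1 0 13 9 4 6 14 8 10 11 5 3 7

Visit 12
12 → 2
2 → 1
1 → 0
0 → 13
13 → 9
9 → 4
4 → 6
6 → 14
14 → 8
8 → 10
14 → 11
0 → 5
1 → 3
12 → 7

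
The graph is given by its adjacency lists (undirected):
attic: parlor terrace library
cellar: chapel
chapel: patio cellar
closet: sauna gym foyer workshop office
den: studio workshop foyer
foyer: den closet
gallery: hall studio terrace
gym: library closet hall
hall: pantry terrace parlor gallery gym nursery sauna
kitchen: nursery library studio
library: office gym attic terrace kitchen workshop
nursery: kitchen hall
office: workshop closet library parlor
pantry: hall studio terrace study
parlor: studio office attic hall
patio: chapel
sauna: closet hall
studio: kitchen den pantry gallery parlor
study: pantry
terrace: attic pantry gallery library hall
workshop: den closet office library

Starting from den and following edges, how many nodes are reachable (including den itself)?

18

BFS from den visits: den, studio, workshop, foyer, kitchen, pantry, gallery, parlor, closet, office, library, nursery, hall, terrace, study, attic, sauna, gym
Reachable nodes: 18 of 21 total.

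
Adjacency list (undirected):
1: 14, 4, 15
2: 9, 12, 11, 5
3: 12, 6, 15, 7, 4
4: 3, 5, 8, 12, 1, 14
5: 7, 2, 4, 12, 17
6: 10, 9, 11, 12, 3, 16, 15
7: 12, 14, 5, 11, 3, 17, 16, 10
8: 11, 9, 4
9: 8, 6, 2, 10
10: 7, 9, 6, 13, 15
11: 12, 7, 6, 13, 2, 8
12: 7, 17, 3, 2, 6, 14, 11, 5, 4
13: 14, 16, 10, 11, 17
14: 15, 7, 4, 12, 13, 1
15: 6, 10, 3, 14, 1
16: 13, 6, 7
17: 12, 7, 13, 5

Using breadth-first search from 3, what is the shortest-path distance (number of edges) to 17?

Level 0: 3
Level 1: 4, 6, 7, 12, 15
Level 2: 1, 2, 5, 8, 9, 10, 11, 14, 16, 17
Level 3: 13
17 first appears at level 2.

2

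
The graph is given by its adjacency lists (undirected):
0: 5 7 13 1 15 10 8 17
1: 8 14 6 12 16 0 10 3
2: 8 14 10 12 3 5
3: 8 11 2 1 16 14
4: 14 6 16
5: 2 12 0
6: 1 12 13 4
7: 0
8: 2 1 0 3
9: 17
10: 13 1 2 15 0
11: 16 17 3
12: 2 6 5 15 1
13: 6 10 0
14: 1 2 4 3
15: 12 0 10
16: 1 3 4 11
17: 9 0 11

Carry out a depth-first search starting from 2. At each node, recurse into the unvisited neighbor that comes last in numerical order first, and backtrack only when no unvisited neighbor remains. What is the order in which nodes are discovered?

Visit 2
2 → 14
14 → 4
4 → 16
16 → 11
11 → 17
17 → 9
17 → 0
0 → 15
15 → 12
12 → 6
6 → 13
13 → 10
10 → 1
1 → 8
8 → 3
12 → 5
0 → 7

2 14 4 16 11 17 9 0 15 12 6 13 10 1 8 3 5 7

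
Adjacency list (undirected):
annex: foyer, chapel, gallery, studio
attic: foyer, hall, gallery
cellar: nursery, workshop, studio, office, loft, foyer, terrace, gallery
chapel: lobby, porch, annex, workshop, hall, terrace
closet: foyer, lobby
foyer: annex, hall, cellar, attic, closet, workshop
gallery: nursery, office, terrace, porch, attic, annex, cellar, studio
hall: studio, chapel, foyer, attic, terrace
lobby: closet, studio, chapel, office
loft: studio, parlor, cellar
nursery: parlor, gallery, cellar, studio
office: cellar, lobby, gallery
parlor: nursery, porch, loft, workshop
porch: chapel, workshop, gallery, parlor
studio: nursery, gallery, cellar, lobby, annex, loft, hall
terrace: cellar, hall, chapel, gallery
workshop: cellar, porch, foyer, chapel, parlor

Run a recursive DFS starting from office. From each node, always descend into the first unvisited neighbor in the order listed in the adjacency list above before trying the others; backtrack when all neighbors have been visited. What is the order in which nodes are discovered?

office cellar nursery parlor porch chapel lobby closet foyer annex gallery terrace hall studio loft attic workshop

Visit office
office → cellar
cellar → nursery
nursery → parlor
parlor → porch
porch → chapel
chapel → lobby
lobby → closet
closet → foyer
foyer → annex
annex → gallery
gallery → terrace
terrace → hall
hall → studio
studio → loft
hall → attic
foyer → workshop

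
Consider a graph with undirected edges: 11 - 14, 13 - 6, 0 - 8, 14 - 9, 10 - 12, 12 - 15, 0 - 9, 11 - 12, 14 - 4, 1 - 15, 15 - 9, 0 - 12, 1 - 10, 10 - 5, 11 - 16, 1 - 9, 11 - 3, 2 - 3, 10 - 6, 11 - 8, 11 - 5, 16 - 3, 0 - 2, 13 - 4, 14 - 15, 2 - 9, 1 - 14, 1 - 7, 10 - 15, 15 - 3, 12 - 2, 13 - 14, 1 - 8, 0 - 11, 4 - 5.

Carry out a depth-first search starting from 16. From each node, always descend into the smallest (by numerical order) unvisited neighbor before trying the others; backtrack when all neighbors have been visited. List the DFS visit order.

16 → 3 → 2 → 0 → 8 → 1 → 7 → 9 → 14 → 4 → 5 → 10 → 6 → 13 → 12 → 11 → 15

Visit 16
16 → 3
3 → 2
2 → 0
0 → 8
8 → 1
1 → 7
1 → 9
9 → 14
14 → 4
4 → 5
5 → 10
10 → 6
6 → 13
10 → 12
12 → 11
12 → 15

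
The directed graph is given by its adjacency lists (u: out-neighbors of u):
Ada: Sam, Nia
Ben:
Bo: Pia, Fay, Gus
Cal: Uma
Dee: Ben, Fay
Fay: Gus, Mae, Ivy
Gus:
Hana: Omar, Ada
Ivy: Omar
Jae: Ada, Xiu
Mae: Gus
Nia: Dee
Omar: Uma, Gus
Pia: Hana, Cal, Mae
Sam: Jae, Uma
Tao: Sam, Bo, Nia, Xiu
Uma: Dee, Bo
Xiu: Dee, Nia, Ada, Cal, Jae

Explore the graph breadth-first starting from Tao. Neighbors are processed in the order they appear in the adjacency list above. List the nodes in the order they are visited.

Tao, Sam, Bo, Nia, Xiu, Jae, Uma, Pia, Fay, Gus, Dee, Ada, Cal, Hana, Mae, Ivy, Ben, Omar

Visit Tao; enqueue Sam, Bo, Nia, Xiu → queue [Sam, Bo, Nia, Xiu]
Visit Sam; enqueue Jae, Uma → queue [Bo, Nia, Xiu, Jae, Uma]
Visit Bo; enqueue Pia, Fay, Gus → queue [Nia, Xiu, Jae, Uma, Pia, Fay, Gus]
Visit Nia; enqueue Dee → queue [Xiu, Jae, Uma, Pia, Fay, Gus, Dee]
Visit Xiu; enqueue Ada, Cal → queue [Jae, Uma, Pia, Fay, Gus, Dee, Ada, Cal]
Visit Jae → queue [Uma, Pia, Fay, Gus, Dee, Ada, Cal]
Visit Uma → queue [Pia, Fay, Gus, Dee, Ada, Cal]
Visit Pia; enqueue Hana, Mae → queue [Fay, Gus, Dee, Ada, Cal, Hana, Mae]
Visit Fay; enqueue Ivy → queue [Gus, Dee, Ada, Cal, Hana, Mae, Ivy]
Visit Gus → queue [Dee, Ada, Cal, Hana, Mae, Ivy]
Visit Dee; enqueue Ben → queue [Ada, Cal, Hana, Mae, Ivy, Ben]
Visit Ada → queue [Cal, Hana, Mae, Ivy, Ben]
Visit Cal → queue [Hana, Mae, Ivy, Ben]
Visit Hana; enqueue Omar → queue [Mae, Ivy, Ben, Omar]
Visit Mae → queue [Ivy, Ben, Omar]
Visit Ivy → queue [Ben, Omar]
Visit Ben → queue [Omar]
Visit Omar → queue []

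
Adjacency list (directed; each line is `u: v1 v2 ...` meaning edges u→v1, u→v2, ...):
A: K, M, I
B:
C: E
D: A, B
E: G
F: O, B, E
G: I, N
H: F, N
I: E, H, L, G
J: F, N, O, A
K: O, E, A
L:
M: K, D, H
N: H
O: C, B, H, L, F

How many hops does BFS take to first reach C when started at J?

2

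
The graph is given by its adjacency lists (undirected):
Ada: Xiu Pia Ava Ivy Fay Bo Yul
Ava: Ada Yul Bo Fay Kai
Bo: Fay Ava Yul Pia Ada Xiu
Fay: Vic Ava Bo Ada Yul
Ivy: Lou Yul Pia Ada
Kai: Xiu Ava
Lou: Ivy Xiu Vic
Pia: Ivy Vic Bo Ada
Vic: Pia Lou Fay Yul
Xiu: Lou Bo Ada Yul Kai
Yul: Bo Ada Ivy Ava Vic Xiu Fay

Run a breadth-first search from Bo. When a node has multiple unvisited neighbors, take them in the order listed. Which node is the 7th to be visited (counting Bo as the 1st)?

Visit Bo; enqueue Fay, Ava, Yul, Pia, Ada, Xiu → queue [Fay, Ava, Yul, Pia, Ada, Xiu]
Visit Fay; enqueue Vic → queue [Ava, Yul, Pia, Ada, Xiu, Vic]
Visit Ava; enqueue Kai → queue [Yul, Pia, Ada, Xiu, Vic, Kai]
Visit Yul; enqueue Ivy → queue [Pia, Ada, Xiu, Vic, Kai, Ivy]
Visit Pia → queue [Ada, Xiu, Vic, Kai, Ivy]
Visit Ada → queue [Xiu, Vic, Kai, Ivy]
Visit Xiu; enqueue Lou → queue [Vic, Kai, Ivy, Lou]
Visit Vic → queue [Kai, Ivy, Lou]
Visit Kai → queue [Ivy, Lou]
Visit Ivy → queue [Lou]
Visit Lou → queue []

Visit order: Bo, Fay, Ava, Yul, Pia, Ada, Xiu, Vic, Kai, Ivy, Lou

Xiu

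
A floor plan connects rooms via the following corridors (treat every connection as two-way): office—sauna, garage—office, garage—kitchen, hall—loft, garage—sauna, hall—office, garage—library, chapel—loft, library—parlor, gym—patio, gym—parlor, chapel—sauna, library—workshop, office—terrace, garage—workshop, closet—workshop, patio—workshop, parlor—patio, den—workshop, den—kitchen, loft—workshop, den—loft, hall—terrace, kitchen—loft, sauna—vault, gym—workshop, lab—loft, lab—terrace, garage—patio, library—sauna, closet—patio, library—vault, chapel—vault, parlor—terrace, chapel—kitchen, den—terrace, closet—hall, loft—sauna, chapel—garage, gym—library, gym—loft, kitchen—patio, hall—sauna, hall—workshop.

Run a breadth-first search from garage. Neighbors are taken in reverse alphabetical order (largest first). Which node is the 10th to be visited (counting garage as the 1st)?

hall

Visit garage; enqueue workshop, sauna, patio, office, library, kitchen, chapel → queue [workshop, sauna, patio, office, library, kitchen, chapel]
Visit workshop; enqueue loft, hall, gym, den, closet → queue [sauna, patio, office, library, kitchen, chapel, loft, hall, gym, den, closet]
Visit sauna; enqueue vault → queue [patio, office, library, kitchen, chapel, loft, hall, gym, den, closet, vault]
Visit patio; enqueue parlor → queue [office, library, kitchen, chapel, loft, hall, gym, den, closet, vault, parlor]
Visit office; enqueue terrace → queue [library, kitchen, chapel, loft, hall, gym, den, closet, vault, parlor, terrace]
Visit library → queue [kitchen, chapel, loft, hall, gym, den, closet, vault, parlor, terrace]
Visit kitchen → queue [chapel, loft, hall, gym, den, closet, vault, parlor, terrace]
Visit chapel → queue [loft, hall, gym, den, closet, vault, parlor, terrace]
Visit loft; enqueue lab → queue [hall, gym, den, closet, vault, parlor, terrace, lab]
Visit hall → queue [gym, den, closet, vault, parlor, terrace, lab]
Visit gym → queue [den, closet, vault, parlor, terrace, lab]
Visit den → queue [closet, vault, parlor, terrace, lab]
Visit closet → queue [vault, parlor, terrace, lab]
Visit vault → queue [parlor, terrace, lab]
Visit parlor → queue [terrace, lab]
Visit terrace → queue [lab]
Visit lab → queue []

Visit order: garage, workshop, sauna, patio, office, library, kitchen, chapel, loft, hall, gym, den, closet, vault, parlor, terrace, lab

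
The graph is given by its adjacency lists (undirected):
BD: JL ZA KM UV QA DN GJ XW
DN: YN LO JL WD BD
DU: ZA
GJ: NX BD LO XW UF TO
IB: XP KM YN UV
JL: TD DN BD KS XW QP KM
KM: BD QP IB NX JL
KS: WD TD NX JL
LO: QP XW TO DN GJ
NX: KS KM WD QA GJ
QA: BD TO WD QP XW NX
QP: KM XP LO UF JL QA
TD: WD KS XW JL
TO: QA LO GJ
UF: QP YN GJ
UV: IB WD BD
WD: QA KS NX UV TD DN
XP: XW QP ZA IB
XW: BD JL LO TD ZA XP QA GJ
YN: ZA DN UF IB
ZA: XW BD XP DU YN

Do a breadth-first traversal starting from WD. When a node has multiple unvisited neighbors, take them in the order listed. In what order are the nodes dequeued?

Visit WD; enqueue QA, KS, NX, UV, TD, DN → queue [QA, KS, NX, UV, TD, DN]
Visit QA; enqueue BD, TO, QP, XW → queue [KS, NX, UV, TD, DN, BD, TO, QP, XW]
Visit KS; enqueue JL → queue [NX, UV, TD, DN, BD, TO, QP, XW, JL]
Visit NX; enqueue KM, GJ → queue [UV, TD, DN, BD, TO, QP, XW, JL, KM, GJ]
Visit UV; enqueue IB → queue [TD, DN, BD, TO, QP, XW, JL, KM, GJ, IB]
Visit TD → queue [DN, BD, TO, QP, XW, JL, KM, GJ, IB]
Visit DN; enqueue YN, LO → queue [BD, TO, QP, XW, JL, KM, GJ, IB, YN, LO]
Visit BD; enqueue ZA → queue [TO, QP, XW, JL, KM, GJ, IB, YN, LO, ZA]
Visit TO → queue [QP, XW, JL, KM, GJ, IB, YN, LO, ZA]
Visit QP; enqueue XP, UF → queue [XW, JL, KM, GJ, IB, YN, LO, ZA, XP, UF]
Visit XW → queue [JL, KM, GJ, IB, YN, LO, ZA, XP, UF]
Visit JL → queue [KM, GJ, IB, YN, LO, ZA, XP, UF]
Visit KM → queue [GJ, IB, YN, LO, ZA, XP, UF]
Visit GJ → queue [IB, YN, LO, ZA, XP, UF]
Visit IB → queue [YN, LO, ZA, XP, UF]
Visit YN → queue [LO, ZA, XP, UF]
Visit LO → queue [ZA, XP, UF]
Visit ZA; enqueue DU → queue [XP, UF, DU]
Visit XP → queue [UF, DU]
Visit UF → queue [DU]
Visit DU → queue []

WD -> QA -> KS -> NX -> UV -> TD -> DN -> BD -> TO -> QP -> XW -> JL -> KM -> GJ -> IB -> YN -> LO -> ZA -> XP -> UF -> DU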